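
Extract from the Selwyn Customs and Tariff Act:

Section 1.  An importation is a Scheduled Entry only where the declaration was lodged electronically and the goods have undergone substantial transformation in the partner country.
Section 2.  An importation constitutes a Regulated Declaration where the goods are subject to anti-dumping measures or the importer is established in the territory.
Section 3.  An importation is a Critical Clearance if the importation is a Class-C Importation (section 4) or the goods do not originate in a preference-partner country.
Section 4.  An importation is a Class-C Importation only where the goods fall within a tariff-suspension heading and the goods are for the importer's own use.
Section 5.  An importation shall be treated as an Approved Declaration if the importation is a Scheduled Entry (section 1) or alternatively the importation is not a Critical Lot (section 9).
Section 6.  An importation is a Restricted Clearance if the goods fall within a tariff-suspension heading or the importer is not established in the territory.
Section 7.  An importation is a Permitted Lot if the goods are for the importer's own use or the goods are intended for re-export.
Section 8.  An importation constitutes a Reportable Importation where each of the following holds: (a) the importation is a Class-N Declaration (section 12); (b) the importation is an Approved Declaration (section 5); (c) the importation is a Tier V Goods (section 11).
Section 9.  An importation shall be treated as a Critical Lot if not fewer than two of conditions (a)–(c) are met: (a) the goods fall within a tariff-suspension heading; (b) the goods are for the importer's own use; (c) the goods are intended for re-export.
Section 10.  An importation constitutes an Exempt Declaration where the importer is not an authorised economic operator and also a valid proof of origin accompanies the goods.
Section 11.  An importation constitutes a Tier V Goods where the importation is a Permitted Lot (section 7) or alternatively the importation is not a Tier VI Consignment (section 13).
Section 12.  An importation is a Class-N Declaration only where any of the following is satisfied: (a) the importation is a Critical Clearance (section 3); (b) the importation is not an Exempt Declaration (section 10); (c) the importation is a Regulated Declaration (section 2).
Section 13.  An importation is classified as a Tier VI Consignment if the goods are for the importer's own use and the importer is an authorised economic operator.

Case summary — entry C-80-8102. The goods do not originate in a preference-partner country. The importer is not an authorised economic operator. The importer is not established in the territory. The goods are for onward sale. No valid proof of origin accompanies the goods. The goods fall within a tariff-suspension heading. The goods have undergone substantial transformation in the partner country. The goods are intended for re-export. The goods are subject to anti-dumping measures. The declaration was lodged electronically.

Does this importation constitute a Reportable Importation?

section 4 — Class-C Importation: [the goods fall within a tariff-suspension heading? yes] AND [the goods are for the importer's own use? no] → not satisfied.
section 3 — Critical Clearance: [Class-C Importation (section 4)? no] OR [the goods do not originate in a preference-partner country? yes] → satisfied.
section 10 — Exempt Declaration: [the importer is not an authorised economic operator? yes] AND [a valid proof of origin accompanies the goods? no] → not satisfied.
section 2 — Regulated Declaration: [the goods are subject to anti-dumping measures? yes] OR [the importer is established in the territory? no] → satisfied.
section 12 — Class-N Declaration: [Critical Clearance (section 3)? yes] OR [not an Exempt Declaration (section 10)? yes] OR [Regulated Declaration (section 2)? yes] → satisfied.
section 1 — Scheduled Entry: [the declaration was lodged electronically? yes] AND [the goods have undergone substantial transformation in the partner country? yes] → satisfied.
section 9 — Critical Lot: the goods fall within a tariff-suspension heading? yes; the goods are for the importer's own use? no; the goods are intended for re-export? yes — 2 of 3 hold (need ≥2) → satisfied.
section 5 — Approved Declaration: [Scheduled Entry (section 1)? yes] OR [not a Critical Lot (section 9)? no] → satisfied.
section 7 — Permitted Lot: [the goods are for the importer's own use? no] OR [the goods are intended for re-export? yes] → satisfied.
section 13 — Tier VI Consignment: [the goods are for the importer's own use? no] AND [the importer is an authorised economic operator? no] → not satisfied.
section 11 — Tier V Goods: [Permitted Lot (section 7)? yes] OR [not a Tier VI Consignment (section 13)? yes] → satisfied.
section 8 — Reportable Importation: [Class-N Declaration (section 12)? yes] AND [Approved Declaration (section 5)? yes] AND [Tier V Goods (section 11)? yes] → satisfied.

Yes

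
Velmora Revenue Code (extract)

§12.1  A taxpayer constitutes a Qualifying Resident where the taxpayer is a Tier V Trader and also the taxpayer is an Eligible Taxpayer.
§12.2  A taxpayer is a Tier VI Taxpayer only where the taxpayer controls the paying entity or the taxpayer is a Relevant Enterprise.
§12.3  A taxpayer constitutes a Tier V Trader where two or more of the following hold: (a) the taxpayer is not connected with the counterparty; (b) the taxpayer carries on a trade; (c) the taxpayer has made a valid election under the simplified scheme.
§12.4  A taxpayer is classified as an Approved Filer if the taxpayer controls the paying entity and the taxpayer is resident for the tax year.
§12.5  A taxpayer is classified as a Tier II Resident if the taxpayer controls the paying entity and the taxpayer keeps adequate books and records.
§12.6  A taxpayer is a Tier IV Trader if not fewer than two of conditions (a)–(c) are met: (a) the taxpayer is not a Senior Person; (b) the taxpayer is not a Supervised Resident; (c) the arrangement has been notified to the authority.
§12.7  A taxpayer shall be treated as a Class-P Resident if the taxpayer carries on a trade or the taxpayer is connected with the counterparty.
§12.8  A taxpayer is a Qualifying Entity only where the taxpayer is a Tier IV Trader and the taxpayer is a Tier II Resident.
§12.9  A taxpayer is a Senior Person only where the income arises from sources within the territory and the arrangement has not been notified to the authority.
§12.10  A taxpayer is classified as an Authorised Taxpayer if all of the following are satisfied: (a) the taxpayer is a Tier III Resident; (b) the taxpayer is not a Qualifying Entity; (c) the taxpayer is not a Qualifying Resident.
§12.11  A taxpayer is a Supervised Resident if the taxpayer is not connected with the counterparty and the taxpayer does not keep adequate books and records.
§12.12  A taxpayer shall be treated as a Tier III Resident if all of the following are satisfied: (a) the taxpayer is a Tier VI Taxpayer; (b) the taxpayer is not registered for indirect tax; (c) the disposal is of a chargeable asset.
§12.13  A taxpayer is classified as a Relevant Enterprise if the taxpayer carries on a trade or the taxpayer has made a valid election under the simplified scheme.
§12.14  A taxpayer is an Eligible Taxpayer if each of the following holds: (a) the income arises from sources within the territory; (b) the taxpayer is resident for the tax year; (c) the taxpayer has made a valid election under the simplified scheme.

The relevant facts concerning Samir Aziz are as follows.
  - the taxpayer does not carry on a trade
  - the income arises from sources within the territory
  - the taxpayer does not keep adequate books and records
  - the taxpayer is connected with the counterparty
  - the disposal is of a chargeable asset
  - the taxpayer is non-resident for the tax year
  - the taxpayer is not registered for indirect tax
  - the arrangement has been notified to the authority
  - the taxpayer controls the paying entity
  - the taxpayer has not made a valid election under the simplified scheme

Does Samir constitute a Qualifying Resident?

Under §12.3: the taxpayer is not connected with the counterparty? no; the taxpayer carries on a trade? no; the taxpayer has made a valid election under the simplified scheme? no — 0 of 3 hold (need ≥2) → not satisfied.
Under §12.14: the income arises from sources within the territory? yes; and the taxpayer is resident for the tax year? no; and the taxpayer has made a valid election under the simplified scheme? no. So the taxpayer is not an Eligible Taxpayer.
Under §12.1: Tier V Trader (§12.3)? no; and Eligible Taxpayer (§12.14)? no. So the taxpayer is not a Qualifying Resident.

No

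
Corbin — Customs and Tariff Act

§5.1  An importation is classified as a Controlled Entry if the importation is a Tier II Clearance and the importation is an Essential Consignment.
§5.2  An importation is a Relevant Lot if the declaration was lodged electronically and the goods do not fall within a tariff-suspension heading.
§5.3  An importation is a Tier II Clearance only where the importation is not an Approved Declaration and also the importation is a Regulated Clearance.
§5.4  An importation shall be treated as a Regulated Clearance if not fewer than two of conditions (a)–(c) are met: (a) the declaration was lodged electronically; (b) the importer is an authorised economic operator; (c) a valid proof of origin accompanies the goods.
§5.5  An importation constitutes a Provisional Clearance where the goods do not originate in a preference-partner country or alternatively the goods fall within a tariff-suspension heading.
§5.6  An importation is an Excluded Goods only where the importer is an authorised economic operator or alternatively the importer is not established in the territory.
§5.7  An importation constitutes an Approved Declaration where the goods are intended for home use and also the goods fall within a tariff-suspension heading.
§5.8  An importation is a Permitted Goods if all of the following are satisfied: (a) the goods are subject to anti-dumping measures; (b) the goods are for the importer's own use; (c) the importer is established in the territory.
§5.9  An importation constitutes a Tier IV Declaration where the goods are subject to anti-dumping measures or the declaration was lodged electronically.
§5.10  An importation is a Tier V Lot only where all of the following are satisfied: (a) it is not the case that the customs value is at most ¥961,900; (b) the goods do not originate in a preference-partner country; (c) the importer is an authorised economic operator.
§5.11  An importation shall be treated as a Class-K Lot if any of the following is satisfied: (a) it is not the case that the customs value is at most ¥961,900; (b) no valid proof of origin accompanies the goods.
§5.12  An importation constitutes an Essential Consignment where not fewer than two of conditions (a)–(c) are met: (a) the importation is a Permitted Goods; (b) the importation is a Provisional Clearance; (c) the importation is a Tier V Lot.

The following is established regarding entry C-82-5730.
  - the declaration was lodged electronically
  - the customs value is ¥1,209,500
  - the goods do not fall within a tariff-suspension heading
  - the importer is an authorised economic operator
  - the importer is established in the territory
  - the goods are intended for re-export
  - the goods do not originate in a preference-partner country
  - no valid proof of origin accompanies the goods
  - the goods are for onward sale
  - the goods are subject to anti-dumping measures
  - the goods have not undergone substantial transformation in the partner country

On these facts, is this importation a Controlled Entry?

§5.7 — Approved Declaration: [the goods are intended for home use? no] AND [the goods fall within a tariff-suspension heading? no] → not satisfied.
§5.4 — Regulated Clearance: the declaration was lodged electronically? yes; the importer is an authorised economic operator? yes; a valid proof of origin accompanies the goods? no — 2 of 3 hold (need ≥2) → satisfied.
§5.3 — Tier II Clearance: [not an Approved Declaration (§5.7)? yes] AND [Regulated Clearance (§5.4)? yes] → satisfied.
§5.8 — Permitted Goods: [the goods are subject to anti-dumping measures? yes] AND [the goods are for the importer's own use? no] AND [the importer is established in the territory? yes] → not satisfied.
§5.5 — Provisional Clearance: [the goods do not originate in a preference-partner country? yes] OR [the goods fall within a tariff-suspension heading? no] → satisfied.
§5.10 — Tier V Lot: [customs value: ¥1,209,500 ≤ ¥961,900? no, so negated condition yes] AND [the goods do not originate in a preference-partner country? yes] AND [the importer is an authorised economic operator? yes] → satisfied.
§5.12 — Essential Consignment: Permitted Goods (§5.8)? no; Provisional Clearance (§5.5)? yes; Tier V Lot (§5.10)? yes — 2 of 3 hold (need ≥2) → satisfied.
§5.1 — Controlled Entry: [Tier II Clearance (§5.3)? yes] AND [Essential Consignment (§5.12)? yes] → satisfied.

Yes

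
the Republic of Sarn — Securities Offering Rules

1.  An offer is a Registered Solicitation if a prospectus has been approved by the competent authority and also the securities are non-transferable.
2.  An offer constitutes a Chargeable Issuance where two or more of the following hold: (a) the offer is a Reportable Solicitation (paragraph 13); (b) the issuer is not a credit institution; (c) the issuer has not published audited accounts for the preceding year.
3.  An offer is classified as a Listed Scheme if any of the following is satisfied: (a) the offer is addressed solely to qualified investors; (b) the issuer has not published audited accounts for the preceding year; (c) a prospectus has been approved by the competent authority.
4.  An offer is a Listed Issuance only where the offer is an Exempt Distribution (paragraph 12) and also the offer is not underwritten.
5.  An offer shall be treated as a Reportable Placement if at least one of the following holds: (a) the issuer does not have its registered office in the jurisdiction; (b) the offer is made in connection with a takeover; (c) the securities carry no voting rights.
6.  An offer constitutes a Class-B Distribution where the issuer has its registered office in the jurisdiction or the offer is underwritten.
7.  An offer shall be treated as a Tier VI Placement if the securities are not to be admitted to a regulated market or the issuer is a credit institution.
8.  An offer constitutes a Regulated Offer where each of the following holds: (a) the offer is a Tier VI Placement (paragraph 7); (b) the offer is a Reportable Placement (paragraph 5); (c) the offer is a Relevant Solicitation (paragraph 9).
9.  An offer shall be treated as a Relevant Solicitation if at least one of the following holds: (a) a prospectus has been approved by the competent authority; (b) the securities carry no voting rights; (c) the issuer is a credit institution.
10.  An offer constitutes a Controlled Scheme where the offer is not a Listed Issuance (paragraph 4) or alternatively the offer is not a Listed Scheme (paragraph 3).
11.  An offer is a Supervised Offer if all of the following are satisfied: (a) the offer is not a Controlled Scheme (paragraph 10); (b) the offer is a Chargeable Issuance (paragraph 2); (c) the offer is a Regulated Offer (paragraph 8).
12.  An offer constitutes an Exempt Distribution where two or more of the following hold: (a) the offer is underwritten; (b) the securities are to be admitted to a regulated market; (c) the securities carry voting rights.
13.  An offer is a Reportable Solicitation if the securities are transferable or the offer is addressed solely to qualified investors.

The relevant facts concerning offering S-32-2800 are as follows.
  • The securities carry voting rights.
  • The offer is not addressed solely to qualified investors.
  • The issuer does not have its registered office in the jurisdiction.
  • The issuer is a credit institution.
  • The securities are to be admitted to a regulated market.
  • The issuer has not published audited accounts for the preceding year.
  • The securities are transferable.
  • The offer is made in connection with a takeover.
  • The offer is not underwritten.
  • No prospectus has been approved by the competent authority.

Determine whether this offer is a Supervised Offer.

paragraph 12 — Exempt Distribution: the offer is underwritten? no; the securities are to be admitted to a regulated market? yes; the securities carry voting rights? yes — 2 of 3 hold (need ≥2) → satisfied.
paragraph 4 — Listed Issuance: [Exempt Distribution (paragraph 12)? yes] AND [the offer is not underwritten? yes] → satisfied.
paragraph 3 — Listed Scheme: [the offer is addressed solely to qualified investors? no] OR [the issuer has not published audited accounts for the preceding year? yes] OR [a prospectus has been approved by the competent authority? no] → satisfied.
paragraph 10 — Controlled Scheme: [not a Listed Issuance (paragraph 4)? no] OR [not a Listed Scheme (paragraph 3)? no] → not satisfied.
paragraph 13 — Reportable Solicitation: [the securities are transferable? yes] OR [the offer is addressed solely to qualified investors? no] → satisfied.
paragraph 2 — Chargeable Issuance: Reportable Solicitation (paragraph 13)? yes; the issuer is not a credit institution? no; the issuer has not published audited accounts for the preceding year? yes — 2 of 3 hold (need ≥2) → satisfied.
paragraph 7 — Tier VI Placement: [the securities are not to be admitted to a regulated market? no] OR [the issuer is a credit institution? yes] → satisfied.
paragraph 5 — Reportable Placement: [the issuer does not have its registered office in the jurisdiction? yes] OR [the offer is made in connection with a takeover? yes] OR [the securities carry no voting rights? no] → satisfied.
paragraph 9 — Relevant Solicitation: [a prospectus has been approved by the competent authority? no] OR [the securities carry no voting rights? no] OR [the issuer is a credit institution? yes] → satisfied.
paragraph 8 — Regulated Offer: [Tier VI Placement (paragraph 7)? yes] AND [Reportable Placement (paragraph 5)? yes] AND [Relevant Solicitation (paragraph 9)? yes] → satisfied.
paragraph 11 — Supervised Offer: [not a Controlled Scheme (paragraph 10)? yes] AND [Chargeable Issuance (paragraph 2)? yes] AND [Regulated Offer (paragraph 8)? yes] → satisfied.

Yes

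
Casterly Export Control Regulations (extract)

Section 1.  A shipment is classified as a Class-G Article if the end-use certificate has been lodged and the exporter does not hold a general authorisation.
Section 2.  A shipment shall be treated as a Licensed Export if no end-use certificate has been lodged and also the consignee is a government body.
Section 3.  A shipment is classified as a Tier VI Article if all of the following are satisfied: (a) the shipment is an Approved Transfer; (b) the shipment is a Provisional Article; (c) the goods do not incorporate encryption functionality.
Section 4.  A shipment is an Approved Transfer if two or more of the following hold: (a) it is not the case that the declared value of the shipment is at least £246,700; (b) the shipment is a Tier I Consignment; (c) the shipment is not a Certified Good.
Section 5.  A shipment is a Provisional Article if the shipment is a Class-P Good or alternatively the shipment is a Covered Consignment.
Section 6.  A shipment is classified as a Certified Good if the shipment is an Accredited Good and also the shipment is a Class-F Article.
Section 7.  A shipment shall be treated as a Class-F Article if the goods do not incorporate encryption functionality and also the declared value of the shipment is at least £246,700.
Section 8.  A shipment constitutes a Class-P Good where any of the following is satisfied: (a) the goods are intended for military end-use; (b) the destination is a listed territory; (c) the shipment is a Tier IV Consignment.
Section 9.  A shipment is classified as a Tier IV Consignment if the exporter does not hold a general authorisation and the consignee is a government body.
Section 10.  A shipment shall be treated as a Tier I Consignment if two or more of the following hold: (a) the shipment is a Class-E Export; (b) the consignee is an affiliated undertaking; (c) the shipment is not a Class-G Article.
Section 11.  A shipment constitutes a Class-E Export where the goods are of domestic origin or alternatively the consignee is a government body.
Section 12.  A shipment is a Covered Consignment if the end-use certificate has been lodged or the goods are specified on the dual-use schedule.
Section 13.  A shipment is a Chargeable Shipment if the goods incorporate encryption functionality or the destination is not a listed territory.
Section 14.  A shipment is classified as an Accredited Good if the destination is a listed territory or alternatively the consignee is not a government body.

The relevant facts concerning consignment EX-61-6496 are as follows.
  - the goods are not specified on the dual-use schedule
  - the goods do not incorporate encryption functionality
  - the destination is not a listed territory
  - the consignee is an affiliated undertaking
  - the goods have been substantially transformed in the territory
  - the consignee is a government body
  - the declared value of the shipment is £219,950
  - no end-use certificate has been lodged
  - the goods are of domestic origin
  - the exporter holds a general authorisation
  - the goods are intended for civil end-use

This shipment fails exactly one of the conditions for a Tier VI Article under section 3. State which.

Provisional Article

Under section 11: the goods are of domestic origin? yes; or the consignee is a government body? yes. So the shipment is a Class-E Export.
Under section 1: the end-use certificate has been lodged? no; and the exporter does not hold a general authorisation? no. So the shipment is not a Class-G Article.
Under section 10: Class-E Export (section 11)? yes; the consignee is an affiliated undertaking? yes; not a Class-G Article (section 1)? yes — 3 of 3 hold (need ≥2) → satisfied.
Under section 14: the destination is a listed territory? no; or the consignee is not a government body? no. So the shipment is not an Accredited Good.
Under section 7: the goods do not incorporate encryption functionality? yes; and declared value of the shipment: £219,950 ≥ £246,700? no. So the shipment is not a Class-F Article.
Under section 6: Accredited Good (section 14)? no; and Class-F Article (section 7)? no. So the shipment is not a Certified Good.
Under section 4: declared value of the shipment: £219,950 ≥ £246,700? no, so negated condition yes; Tier I Consignment (section 10)? yes; not a Certified Good (section 6)? yes — 3 of 3 hold (need ≥2) → satisfied.
Under section 9: the exporter does not hold a general authorisation? no; and the consignee is a government body? yes. So the shipment is not a Tier IV Consignment.
Under section 8: the goods are intended for military end-use? no; or the destination is a listed territory? no; or Tier IV Consignment (section 9)? no. So the shipment is not a Class-P Good.
Under section 12: the end-use certificate has been lodged? no; or the goods are specified on the dual-use schedule? no. So the shipment is not a Covered Consignment.
Under section 5: Class-P Good (section 8)? no; or Covered Consignment (section 12)? no. So the shipment is not a Provisional Article.
Under section 3: Approved Transfer (section 4)? yes; and Provisional Article (section 5)? no; and the goods do not incorporate encryption functionality? yes. So the shipment is not a Tier VI Article.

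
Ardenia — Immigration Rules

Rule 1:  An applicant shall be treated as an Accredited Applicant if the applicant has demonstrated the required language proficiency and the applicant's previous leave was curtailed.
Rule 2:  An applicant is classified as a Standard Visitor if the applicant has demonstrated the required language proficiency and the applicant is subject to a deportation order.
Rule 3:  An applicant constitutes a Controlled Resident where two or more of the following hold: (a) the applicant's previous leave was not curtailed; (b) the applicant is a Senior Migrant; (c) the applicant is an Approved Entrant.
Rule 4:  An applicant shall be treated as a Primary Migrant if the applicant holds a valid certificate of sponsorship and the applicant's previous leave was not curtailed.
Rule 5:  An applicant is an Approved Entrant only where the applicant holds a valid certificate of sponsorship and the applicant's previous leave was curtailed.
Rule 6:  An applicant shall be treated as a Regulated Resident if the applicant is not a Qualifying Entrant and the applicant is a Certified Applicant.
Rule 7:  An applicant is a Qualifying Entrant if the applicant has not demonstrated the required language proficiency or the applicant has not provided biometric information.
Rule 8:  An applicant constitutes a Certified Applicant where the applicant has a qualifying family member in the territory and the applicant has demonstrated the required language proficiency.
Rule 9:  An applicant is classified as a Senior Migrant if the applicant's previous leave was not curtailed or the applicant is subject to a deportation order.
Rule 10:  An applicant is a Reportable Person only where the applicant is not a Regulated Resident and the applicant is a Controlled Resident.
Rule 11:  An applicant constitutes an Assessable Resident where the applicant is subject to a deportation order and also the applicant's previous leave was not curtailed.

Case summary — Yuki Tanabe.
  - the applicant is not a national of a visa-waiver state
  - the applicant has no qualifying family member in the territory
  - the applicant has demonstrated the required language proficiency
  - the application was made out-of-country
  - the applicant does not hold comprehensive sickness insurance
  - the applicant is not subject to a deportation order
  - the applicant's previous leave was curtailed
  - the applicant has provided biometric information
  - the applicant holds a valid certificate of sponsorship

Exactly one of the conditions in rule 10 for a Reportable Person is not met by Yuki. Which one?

rule 7 — Qualifying Entrant: [the applicant has not demonstrated the required language proficiency? no] OR [the applicant has not provided biometric information? no] → not satisfied.
rule 8 — Certified Applicant: [the applicant has a qualifying family member in the territory? no] AND [the applicant has demonstrated the required language proficiency? yes] → not satisfied.
rule 6 — Regulated Resident: [not a Qualifying Entrant (rule 7)? yes] AND [Certified Applicant (rule 8)? no] → not satisfied.
rule 9 — Senior Migrant: [the applicant's previous leave was not curtailed? no] OR [the applicant is subject to a deportation order? no] → not satisfied.
rule 5 — Approved Entrant: [the applicant holds a valid certificate of sponsorship? yes] AND [the applicant's previous leave was curtailed? yes] → satisfied.
rule 3 — Controlled Resident: the applicant's previous leave was not curtailed? no; Senior Migrant (rule 9)? no; Approved Entrant (rule 5)? yes — 1 of 3 hold (need ≥2) → not satisfied.
rule 10 — Reportable Person: [not a Regulated Resident (rule 6)? yes] AND [Controlled Resident (rule 3)? no] → not satisfied.

Controlled Resident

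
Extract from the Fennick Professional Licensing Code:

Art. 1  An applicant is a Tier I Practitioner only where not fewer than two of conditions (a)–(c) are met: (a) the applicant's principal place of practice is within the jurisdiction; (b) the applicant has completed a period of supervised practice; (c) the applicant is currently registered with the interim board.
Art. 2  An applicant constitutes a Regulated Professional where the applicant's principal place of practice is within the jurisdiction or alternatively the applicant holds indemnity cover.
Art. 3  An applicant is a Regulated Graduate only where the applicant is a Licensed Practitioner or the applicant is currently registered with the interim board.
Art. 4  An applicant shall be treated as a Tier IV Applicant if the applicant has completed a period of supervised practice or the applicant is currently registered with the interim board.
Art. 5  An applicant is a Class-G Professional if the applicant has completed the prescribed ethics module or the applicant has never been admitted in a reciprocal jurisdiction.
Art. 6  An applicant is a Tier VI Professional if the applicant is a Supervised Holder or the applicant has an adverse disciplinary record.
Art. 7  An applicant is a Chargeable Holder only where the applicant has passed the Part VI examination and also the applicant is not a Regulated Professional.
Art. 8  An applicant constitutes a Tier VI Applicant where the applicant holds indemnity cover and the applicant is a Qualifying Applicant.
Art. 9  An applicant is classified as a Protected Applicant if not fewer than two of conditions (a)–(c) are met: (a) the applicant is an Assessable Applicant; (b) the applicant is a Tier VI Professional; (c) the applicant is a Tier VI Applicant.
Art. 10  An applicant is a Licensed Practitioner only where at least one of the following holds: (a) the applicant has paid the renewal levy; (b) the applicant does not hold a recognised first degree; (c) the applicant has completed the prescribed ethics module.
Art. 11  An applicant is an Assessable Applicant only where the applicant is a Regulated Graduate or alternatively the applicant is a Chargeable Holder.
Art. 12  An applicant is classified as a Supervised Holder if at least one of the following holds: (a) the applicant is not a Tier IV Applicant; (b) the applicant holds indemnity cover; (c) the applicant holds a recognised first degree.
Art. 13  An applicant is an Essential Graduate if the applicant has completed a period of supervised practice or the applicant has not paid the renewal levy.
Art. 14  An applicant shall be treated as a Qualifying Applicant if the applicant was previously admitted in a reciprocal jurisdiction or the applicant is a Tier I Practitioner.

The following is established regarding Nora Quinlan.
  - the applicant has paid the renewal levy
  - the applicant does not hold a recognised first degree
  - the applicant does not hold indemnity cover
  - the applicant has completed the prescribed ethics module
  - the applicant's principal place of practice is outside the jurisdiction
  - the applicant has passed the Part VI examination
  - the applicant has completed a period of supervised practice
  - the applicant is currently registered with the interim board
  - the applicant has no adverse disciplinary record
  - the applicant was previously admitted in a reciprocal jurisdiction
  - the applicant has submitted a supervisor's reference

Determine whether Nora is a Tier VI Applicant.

Under article 1: the applicant's principal place of practice is within the jurisdiction? no; the applicant has completed a period of supervised practice? yes; the applicant is currently registered with the interim board? yes — 2 of 3 hold (need ≥2) → satisfied.
Under article 14: the applicant was previously admitted in a reciprocal jurisdiction? yes; or Tier I Practitioner (article 1)? yes. So the applicant is a Qualifying Applicant.
Under article 8: the applicant holds indemnity cover? no; and Qualifying Applicant (article 14)? yes. So the applicant is not a Tier VI Applicant.

No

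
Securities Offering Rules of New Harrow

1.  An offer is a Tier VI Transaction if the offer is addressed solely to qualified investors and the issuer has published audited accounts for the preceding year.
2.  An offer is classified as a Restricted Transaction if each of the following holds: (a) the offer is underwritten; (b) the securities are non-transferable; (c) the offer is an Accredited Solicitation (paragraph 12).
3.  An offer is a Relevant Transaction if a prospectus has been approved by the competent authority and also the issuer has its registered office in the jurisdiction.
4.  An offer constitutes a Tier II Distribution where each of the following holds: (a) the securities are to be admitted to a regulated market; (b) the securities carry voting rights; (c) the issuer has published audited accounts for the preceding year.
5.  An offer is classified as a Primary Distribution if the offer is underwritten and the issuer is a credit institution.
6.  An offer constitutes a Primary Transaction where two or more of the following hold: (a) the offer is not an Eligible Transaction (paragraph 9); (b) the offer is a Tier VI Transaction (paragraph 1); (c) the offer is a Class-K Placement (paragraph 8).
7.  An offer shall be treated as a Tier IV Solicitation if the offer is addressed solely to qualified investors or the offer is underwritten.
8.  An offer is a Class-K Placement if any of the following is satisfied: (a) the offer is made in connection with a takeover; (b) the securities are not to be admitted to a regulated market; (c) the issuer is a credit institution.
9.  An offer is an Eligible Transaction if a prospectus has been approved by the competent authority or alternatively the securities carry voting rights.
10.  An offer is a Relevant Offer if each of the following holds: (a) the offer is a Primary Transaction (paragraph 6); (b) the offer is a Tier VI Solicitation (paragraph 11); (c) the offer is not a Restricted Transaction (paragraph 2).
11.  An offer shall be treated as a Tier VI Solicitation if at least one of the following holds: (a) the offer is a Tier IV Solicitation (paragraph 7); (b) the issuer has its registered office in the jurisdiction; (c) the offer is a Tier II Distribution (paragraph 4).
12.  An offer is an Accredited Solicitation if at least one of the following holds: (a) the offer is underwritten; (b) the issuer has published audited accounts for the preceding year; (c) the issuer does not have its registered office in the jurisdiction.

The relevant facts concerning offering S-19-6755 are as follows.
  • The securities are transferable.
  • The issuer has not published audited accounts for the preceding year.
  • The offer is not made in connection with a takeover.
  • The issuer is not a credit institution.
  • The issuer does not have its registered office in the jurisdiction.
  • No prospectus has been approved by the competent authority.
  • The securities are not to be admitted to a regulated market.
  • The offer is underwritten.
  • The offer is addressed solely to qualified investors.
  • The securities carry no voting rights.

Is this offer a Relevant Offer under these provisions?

Yes

paragraph 9 — Eligible Transaction: [a prospectus has been approved by the competent authority? no] OR [the securities carry voting rights? no] → not satisfied.
paragraph 1 — Tier VI Transaction: [the offer is addressed solely to qualified investors? yes] AND [the issuer has published audited accounts for the preceding year? no] → not satisfied.
paragraph 8 — Class-K Placement: [the offer is made in connection with a takeover? no] OR [the securities are not to be admitted to a regulated market? yes] OR [the issuer is a credit institution? no] → satisfied.
paragraph 6 — Primary Transaction: not an Eligible Transaction (paragraph 9)? yes; Tier VI Transaction (paragraph 1)? no; Class-K Placement (paragraph 8)? yes — 2 of 3 hold (need ≥2) → satisfied.
paragraph 7 — Tier IV Solicitation: [the offer is addressed solely to qualified investors? yes] OR [the offer is underwritten? yes] → satisfied.
paragraph 4 — Tier II Distribution: [the securities are to be admitted to a regulated market? no] AND [the securities carry voting rights? no] AND [the issuer has published audited accounts for the preceding year? no] → not satisfied.
paragraph 11 — Tier VI Solicitation: [Tier IV Solicitation (paragraph 7)? yes] OR [the issuer has its registered office in the jurisdiction? no] OR [Tier II Distribution (paragraph 4)? no] → satisfied.
paragraph 12 — Accredited Solicitation: [the offer is underwritten? yes] OR [the issuer has published audited accounts for the preceding year? no] OR [the issuer does not have its registered office in the jurisdiction? yes] → satisfied.
paragraph 2 — Restricted Transaction: [the offer is underwritten? yes] AND [the securities are non-transferable? no] AND [Accredited Solicitation (paragraph 12)? yes] → not satisfied.
paragraph 10 — Relevant Offer: [Primary Transaction (paragraph 6)? yes] AND [Tier VI Solicitation (paragraph 11)? yes] AND [not a Restricted Transaction (paragraph 2)? yes] → satisfied.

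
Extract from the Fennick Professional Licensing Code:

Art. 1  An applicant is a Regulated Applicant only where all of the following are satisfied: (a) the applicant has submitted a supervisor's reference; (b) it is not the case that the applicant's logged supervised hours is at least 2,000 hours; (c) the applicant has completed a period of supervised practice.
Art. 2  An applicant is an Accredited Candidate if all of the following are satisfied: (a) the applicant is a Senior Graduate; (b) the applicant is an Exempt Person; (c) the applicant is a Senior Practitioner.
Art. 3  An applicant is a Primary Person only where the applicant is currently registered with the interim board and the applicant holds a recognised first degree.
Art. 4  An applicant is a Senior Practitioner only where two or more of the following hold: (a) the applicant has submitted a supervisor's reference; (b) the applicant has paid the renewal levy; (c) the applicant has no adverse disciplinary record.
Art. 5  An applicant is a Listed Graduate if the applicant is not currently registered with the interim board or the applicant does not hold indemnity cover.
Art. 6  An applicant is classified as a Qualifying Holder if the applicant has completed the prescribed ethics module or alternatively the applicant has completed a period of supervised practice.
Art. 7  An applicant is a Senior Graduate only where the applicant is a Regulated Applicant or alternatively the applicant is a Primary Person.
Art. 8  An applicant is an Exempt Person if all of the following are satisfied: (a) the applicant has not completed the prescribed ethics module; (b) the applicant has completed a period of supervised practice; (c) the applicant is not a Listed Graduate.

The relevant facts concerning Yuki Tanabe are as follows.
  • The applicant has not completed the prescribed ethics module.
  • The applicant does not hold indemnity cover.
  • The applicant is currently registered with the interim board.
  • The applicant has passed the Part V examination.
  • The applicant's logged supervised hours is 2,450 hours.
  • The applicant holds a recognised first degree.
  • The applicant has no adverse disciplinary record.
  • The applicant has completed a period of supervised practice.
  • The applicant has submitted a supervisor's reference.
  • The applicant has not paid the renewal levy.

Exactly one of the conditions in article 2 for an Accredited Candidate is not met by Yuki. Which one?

Under article 1: the applicant has submitted a supervisor's reference? yes; and applicant's logged supervised hours: 2,450 hours ≥ 2,000 hours? yes, so negated condition no; and the applicant has completed a period of supervised practice? yes. So the applicant is not a Regulated Applicant.
Under article 3: the applicant is currently registered with the interim board? yes; and the applicant holds a recognised first degree? yes. So the applicant is a Primary Person.
Under article 7: Regulated Applicant (article 1)? no; or Primary Person (article 3)? yes. So the applicant is a Senior Graduate.
Under article 5: the applicant is not currently registered with the interim board? no; or the applicant does not hold indemnity cover? yes. So the applicant is a Listed Graduate.
Under article 8: the applicant has not completed the prescribed ethics module? yes; and the applicant has completed a period of supervised practice? yes; and not a Listed Graduate (article 5)? no. So the applicant is not an Exempt Person.
Under article 4: the applicant has submitted a supervisor's reference? yes; the applicant has paid the renewal levy? no; the applicant has no adverse disciplinary record? yes — 2 of 3 hold (need ≥2) → satisfied.
Under article 2: Senior Graduate (article 7)? yes; and Exempt Person (article 8)? no; and Senior Practitioner (article 4)? yes. So the applicant is not an Accredited Candidate.

Exempt Person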